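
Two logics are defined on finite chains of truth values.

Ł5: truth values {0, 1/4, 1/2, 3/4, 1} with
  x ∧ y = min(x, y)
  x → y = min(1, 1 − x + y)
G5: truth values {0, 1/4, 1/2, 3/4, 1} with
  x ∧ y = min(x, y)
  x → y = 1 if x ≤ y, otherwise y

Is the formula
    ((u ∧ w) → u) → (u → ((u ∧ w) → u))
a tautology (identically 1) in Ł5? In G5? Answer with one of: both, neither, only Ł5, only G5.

In Ł5: every assignment gives 1 — tautology.
In G5: every assignment gives 1 — tautology.

both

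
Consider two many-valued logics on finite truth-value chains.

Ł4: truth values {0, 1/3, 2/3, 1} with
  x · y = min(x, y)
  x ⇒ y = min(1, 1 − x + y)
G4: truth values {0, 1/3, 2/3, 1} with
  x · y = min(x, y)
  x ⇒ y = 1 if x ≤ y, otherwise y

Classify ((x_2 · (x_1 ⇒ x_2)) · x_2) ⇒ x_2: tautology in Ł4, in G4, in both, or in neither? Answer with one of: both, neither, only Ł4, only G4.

In Ł4: every assignment gives 1 — tautology.
In G4: every assignment gives 1 — tautology.

both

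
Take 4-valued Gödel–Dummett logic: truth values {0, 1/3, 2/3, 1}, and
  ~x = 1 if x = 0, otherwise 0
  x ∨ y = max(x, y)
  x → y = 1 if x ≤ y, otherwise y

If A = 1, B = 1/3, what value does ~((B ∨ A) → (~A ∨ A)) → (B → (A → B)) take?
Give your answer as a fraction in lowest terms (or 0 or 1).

B ∨ A = 1/3 ∨ 1 = 1
~A = ~1 = 0
~A ∨ A = 0 ∨ 1 = 1
(B ∨ A) → (~A ∨ A) = 1 → 1 = 1
~((B ∨ A) → (~A ∨ A)) = ~1 = 0
A → B = 1 → 1/3 = 1/3
B → (A → B) = 1/3 → 1/3 = 1
~((B ∨ A) → (~A ∨ A)) → (B → (A → B)) = 0 → 1 = 1

1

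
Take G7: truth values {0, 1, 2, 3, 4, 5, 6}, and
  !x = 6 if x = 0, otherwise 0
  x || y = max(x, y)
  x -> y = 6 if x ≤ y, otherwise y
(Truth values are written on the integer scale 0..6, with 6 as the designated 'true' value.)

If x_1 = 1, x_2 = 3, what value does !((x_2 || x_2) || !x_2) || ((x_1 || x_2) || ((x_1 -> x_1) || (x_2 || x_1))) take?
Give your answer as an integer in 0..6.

x_2 || x_2 = 3 || 3 = 3
!x_2 = !3 = 0
(x_2 || x_2) || !x_2 = 3 || 0 = 3
!((x_2 || x_2) || !x_2) = !3 = 0
x_1 || x_2 = 1 || 3 = 3
x_1 -> x_1 = 1 -> 1 = 6
x_2 || x_1 = 3 || 1 = 3
(x_1 -> x_1) || (x_2 || x_1) = 6 || 3 = 6
(x_1 || x_2) || ((x_1 -> x_1) || (x_2 || x_1)) = 3 || 6 = 6
!((x_2 || x_2) || !x_2) || ((x_1 || x_2) || ((x_1 -> x_1) || (x_2 || x_1))) = 0 || 6 = 6

6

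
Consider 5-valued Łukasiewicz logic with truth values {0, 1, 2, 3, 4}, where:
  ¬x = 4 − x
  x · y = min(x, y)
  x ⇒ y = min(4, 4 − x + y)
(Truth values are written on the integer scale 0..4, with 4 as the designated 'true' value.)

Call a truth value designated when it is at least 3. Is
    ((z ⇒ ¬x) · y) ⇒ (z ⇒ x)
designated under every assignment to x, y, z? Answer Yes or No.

No

Counterexample: take x = 0, y = 2, z = 4.
¬x = ¬0 = 4
z ⇒ ¬x = 4 ⇒ 4 = 4
(z ⇒ ¬x) · y = 4 · 2 = 2
z ⇒ x = 4 ⇒ 0 = 0
((z ⇒ ¬x) · y) ⇒ (z ⇒ x) = 2 ⇒ 0 = 2
This gives 2, which is below 3.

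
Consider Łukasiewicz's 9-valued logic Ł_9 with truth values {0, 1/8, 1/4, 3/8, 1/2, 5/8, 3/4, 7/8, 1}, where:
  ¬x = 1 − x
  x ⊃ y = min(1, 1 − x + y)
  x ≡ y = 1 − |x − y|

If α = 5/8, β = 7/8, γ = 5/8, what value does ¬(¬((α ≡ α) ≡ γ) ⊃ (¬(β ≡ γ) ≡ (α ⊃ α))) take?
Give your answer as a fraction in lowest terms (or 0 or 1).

α ≡ α = 5/8 ≡ 5/8 = 1
(α ≡ α) ≡ γ = 1 ≡ 5/8 = 5/8
¬((α ≡ α) ≡ γ) = ¬5/8 = 3/8
β ≡ γ = 7/8 ≡ 5/8 = 3/4
¬(β ≡ γ) = ¬3/4 = 1/4
α ⊃ α = 5/8 ⊃ 5/8 = 1
¬(β ≡ γ) ≡ (α ⊃ α) = 1/4 ≡ 1 = 1/4
¬((α ≡ α) ≡ γ) ⊃ (¬(β ≡ γ) ≡ (α ⊃ α)) = 3/8 ⊃ 1/4 = 7/8
¬(¬((α ≡ α) ≡ γ) ⊃ (¬(β ≡ γ) ≡ (α ⊃ α))) = ¬7/8 = 1/8

1/8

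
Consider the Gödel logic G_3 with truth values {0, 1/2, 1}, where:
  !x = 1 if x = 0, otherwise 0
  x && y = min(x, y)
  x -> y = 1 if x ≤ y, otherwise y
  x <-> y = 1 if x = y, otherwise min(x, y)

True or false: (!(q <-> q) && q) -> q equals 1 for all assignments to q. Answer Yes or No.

q = 0 ↦ 1
q = 1/2 ↦ 1
q = 1 ↦ 1
Every assignment gives a value ≥ 1.

Yes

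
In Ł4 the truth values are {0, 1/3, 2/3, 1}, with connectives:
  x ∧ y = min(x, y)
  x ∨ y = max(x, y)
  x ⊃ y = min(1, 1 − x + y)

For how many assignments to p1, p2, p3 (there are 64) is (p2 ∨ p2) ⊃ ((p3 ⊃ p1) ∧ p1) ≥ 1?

value 1: 40 assignments (counts)
value 2/3: 12 assignments
value 1/3: 8 assignments
value 0: 4 assignments
So 40 of the 64 assignments meet the threshold.

40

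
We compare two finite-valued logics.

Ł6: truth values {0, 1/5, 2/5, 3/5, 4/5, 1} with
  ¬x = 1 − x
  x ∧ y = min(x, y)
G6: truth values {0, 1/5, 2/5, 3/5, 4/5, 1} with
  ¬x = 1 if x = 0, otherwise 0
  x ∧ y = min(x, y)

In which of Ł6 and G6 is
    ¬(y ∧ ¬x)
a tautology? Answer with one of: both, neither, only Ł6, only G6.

neither

In Ł6: at x = 0, y = 1/5 the value is 4/5 — not a tautology.
In G6: at x = 0, y = 1/5 the value is 0 — not a tautology.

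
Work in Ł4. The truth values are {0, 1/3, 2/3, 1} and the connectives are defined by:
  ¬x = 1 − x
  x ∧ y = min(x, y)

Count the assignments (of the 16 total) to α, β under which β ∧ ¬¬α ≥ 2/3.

4

α = 0, β = 0 ↦ 0  <
α = 0, β = 1/3 ↦ 0  <
α = 0, β = 2/3 ↦ 0  <
α = 0, β = 1 ↦ 0  <
α = 1/3, β = 0 ↦ 0  <
α = 1/3, β = 1/3 ↦ 1/3  <
α = 1/3, β = 2/3 ↦ 1/3  <
α = 1/3, β = 1 ↦ 1/3  <
α = 2/3, β = 0 ↦ 0  <
α = 2/3, β = 1/3 ↦ 1/3  <
α = 2/3, β = 2/3 ↦ 2/3  ≥
α = 2/3, β = 1 ↦ 2/3  ≥
α = 1, β = 0 ↦ 0  <
α = 1, β = 1/3 ↦ 1/3  <
α = 1, β = 2/3 ↦ 2/3  ≥
α = 1, β = 1 ↦ 1  ≥
So 4 of the 16 assignments meet the threshold.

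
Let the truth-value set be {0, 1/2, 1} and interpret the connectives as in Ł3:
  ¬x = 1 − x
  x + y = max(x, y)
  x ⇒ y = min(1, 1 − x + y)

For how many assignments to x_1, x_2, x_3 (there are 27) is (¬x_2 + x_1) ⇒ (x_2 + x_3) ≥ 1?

value 1: 19 assignments (counts)
value 1/2: 5 assignments
value 0: 3 assignments
So 19 of the 27 assignments meet the threshold.

19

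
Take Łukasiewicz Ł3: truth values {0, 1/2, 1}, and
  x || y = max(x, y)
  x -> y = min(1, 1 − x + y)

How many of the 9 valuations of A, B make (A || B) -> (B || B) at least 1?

A = 0, B = 0 ↦ 1  ≥
A = 0, B = 1/2 ↦ 1  ≥
A = 0, B = 1 ↦ 1  ≥
A = 1/2, B = 0 ↦ 1/2  <
A = 1/2, B = 1/2 ↦ 1  ≥
A = 1/2, B = 1 ↦ 1  ≥
A = 1, B = 0 ↦ 0  <
A = 1, B = 1/2 ↦ 1/2  <
A = 1, B = 1 ↦ 1  ≥
So 6 of the 9 assignments meet the threshold.

6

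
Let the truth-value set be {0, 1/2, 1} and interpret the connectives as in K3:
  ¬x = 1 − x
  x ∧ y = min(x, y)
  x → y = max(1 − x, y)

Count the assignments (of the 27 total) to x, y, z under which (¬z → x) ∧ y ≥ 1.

value 1: 5 assignments (counts)
value 1/2: 11 assignments
value 0: 11 assignments
So 5 of the 27 assignments meet the threshold.

5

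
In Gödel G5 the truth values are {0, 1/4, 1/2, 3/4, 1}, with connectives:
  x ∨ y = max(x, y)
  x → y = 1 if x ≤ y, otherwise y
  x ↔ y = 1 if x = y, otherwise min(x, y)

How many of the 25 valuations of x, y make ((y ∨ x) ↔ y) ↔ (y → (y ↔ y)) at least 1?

value 1: 15 assignments (counts)
value 3/4: 1 assignment
value 1/2: 2 assignments
value 1/4: 3 assignments
value 0: 4 assignments
So 15 of the 25 assignments meet the threshold.

15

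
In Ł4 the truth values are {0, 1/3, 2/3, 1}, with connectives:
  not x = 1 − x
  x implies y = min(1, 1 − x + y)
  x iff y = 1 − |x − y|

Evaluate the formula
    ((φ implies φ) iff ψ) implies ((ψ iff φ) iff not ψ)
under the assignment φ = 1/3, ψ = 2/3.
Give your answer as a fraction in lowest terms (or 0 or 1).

1

φ implies φ = 1/3 implies 1/3 = 1
(φ implies φ) iff ψ = 1 iff 2/3 = 2/3
ψ iff φ = 2/3 iff 1/3 = 2/3
not ψ = not 2/3 = 1/3
(ψ iff φ) iff not ψ = 2/3 iff 1/3 = 2/3
((φ implies φ) iff ψ) implies ((ψ iff φ) iff not ψ) = 2/3 implies 2/3 = 1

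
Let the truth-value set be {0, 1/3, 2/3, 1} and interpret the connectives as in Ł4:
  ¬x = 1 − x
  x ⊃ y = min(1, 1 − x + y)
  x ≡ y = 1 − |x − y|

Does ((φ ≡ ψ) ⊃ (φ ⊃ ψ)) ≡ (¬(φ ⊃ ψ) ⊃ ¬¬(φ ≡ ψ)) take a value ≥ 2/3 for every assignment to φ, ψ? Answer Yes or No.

No

Counterexample: take φ = 1, ψ = 0.
φ ≡ ψ = 1 ≡ 0 = 0
φ ⊃ ψ = 1 ⊃ 0 = 0
(φ ≡ ψ) ⊃ (φ ⊃ ψ) = 0 ⊃ 0 = 1
φ ⊃ ψ = 1 ⊃ 0 = 0
¬(φ ⊃ ψ) = ¬0 = 1
φ ≡ ψ = 1 ≡ 0 = 0
¬(φ ≡ ψ) = ¬0 = 1
¬¬(φ ≡ ψ) = ¬1 = 0
¬(φ ⊃ ψ) ⊃ ¬¬(φ ≡ ψ) = 1 ⊃ 0 = 0
((φ ≡ ψ) ⊃ (φ ⊃ ψ)) ≡ (¬(φ ⊃ ψ) ⊃ ¬¬(φ ≡ ψ)) = 1 ≡ 0 = 0
This gives 0, which is below 2/3.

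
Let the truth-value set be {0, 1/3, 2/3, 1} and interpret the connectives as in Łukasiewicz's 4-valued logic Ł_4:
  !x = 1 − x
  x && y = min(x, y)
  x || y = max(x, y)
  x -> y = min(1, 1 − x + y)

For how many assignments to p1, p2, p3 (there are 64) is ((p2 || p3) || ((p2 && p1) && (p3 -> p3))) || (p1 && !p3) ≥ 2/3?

value 1: 31 assignments (counts)
value 2/3: 25 assignments (counts)
value 1/3: 7 assignments
value 0: 1 assignment
So 56 of the 64 assignments meet the threshold.

56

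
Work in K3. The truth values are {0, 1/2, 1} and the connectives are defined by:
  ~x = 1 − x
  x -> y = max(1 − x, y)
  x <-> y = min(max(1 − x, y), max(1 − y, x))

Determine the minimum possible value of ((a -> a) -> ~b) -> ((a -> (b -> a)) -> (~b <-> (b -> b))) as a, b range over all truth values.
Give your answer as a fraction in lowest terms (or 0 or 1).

1/2

Take a = 0, b = 1/2:
a -> a = 0 -> 0 = 1
~b = ~1/2 = 1/2
(a -> a) -> ~b = 1 -> 1/2 = 1/2
b -> a = 1/2 -> 0 = 1/2
a -> (b -> a) = 0 -> 1/2 = 1
~b = ~1/2 = 1/2
b -> b = 1/2 -> 1/2 = 1/2
~b <-> (b -> b) = 1/2 <-> 1/2 = 1/2
(a -> (b -> a)) -> (~b <-> (b -> b)) = 1 -> 1/2 = 1/2
((a -> a) -> ~b) -> ((a -> (b -> a)) -> (~b <-> (b -> b))) = 1/2 -> 1/2 = 1/2
No assignment yields a value below 1/2, so this is the minimum.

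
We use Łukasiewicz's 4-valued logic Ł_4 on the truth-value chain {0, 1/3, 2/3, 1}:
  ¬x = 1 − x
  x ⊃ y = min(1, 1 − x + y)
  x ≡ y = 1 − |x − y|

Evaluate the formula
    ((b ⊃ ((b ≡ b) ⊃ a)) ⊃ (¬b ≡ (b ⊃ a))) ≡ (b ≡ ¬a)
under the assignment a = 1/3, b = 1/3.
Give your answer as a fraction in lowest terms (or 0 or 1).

b ≡ b = 1/3 ≡ 1/3 = 1
(b ≡ b) ⊃ a = 1 ⊃ 1/3 = 1/3
b ⊃ ((b ≡ b) ⊃ a) = 1/3 ⊃ 1/3 = 1
¬b = ¬1/3 = 2/3
b ⊃ a = 1/3 ⊃ 1/3 = 1
¬b ≡ (b ⊃ a) = 2/3 ≡ 1 = 2/3
(b ⊃ ((b ≡ b) ⊃ a)) ⊃ (¬b ≡ (b ⊃ a)) = 1 ⊃ 2/3 = 2/3
¬a = ¬1/3 = 2/3
b ≡ ¬a = 1/3 ≡ 2/3 = 2/3
((b ⊃ ((b ≡ b) ⊃ a)) ⊃ (¬b ≡ (b ⊃ a))) ≡ (b ≡ ¬a) = 2/3 ≡ 2/3 = 1

1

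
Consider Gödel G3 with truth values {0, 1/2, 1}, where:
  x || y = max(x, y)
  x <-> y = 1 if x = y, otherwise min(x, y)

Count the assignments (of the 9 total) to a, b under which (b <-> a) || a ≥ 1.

a = 0, b = 0 ↦ 1  ≥
a = 0, b = 1/2 ↦ 0  <
a = 0, b = 1 ↦ 0  <
a = 1/2, b = 0 ↦ 1/2  <
a = 1/2, b = 1/2 ↦ 1  ≥
a = 1/2, b = 1 ↦ 1/2  <
a = 1, b = 0 ↦ 1  ≥
a = 1, b = 1/2 ↦ 1  ≥
a = 1, b = 1 ↦ 1  ≥
So 5 of the 9 assignments meet the threshold.

5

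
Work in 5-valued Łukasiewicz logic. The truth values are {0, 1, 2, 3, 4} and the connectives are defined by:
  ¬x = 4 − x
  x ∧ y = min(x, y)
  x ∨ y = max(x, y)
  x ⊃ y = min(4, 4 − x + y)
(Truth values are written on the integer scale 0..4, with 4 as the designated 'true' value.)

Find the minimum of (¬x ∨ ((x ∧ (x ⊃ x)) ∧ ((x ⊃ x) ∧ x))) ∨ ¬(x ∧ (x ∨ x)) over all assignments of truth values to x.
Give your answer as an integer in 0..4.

Take x = 2:
¬x = ¬2 = 2
x ⊃ x = 2 ⊃ 2 = 4
x ∧ (x ⊃ x) = 2 ∧ 4 = 2
x ⊃ x = 2 ⊃ 2 = 4
(x ⊃ x) ∧ x = 4 ∧ 2 = 2
(x ∧ (x ⊃ x)) ∧ ((x ⊃ x) ∧ x) = 2 ∧ 2 = 2
¬x ∨ ((x ∧ (x ⊃ x)) ∧ ((x ⊃ x) ∧ x)) = 2 ∨ 2 = 2
x ∨ x = 2 ∨ 2 = 2
x ∧ (x ∨ x) = 2 ∧ 2 = 2
¬(x ∧ (x ∨ x)) = ¬2 = 2
(¬x ∨ ((x ∧ (x ⊃ x)) ∧ ((x ⊃ x) ∧ x))) ∨ ¬(x ∧ (x ∨ x)) = 2 ∨ 2 = 2
No assignment yields a value below 2, so this is the minimum.

2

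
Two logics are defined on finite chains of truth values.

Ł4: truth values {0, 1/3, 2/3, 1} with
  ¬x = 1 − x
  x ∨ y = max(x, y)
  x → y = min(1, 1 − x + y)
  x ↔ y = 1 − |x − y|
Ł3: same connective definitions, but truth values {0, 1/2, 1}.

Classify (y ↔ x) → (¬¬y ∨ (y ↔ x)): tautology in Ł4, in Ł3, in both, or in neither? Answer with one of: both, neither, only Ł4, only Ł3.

both

In Ł4: every assignment gives 1 — tautology.
In Ł3: every assignment gives 1 — tautology.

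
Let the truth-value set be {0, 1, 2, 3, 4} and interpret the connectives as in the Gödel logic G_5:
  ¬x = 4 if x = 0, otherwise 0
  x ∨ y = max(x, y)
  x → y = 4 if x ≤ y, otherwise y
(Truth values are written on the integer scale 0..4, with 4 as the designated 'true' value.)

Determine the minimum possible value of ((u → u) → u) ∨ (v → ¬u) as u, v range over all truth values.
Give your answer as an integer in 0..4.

1

Take u = 1, v = 1:
u → u = 1 → 1 = 4
(u → u) → u = 4 → 1 = 1
¬u = ¬1 = 0
v → ¬u = 1 → 0 = 0
((u → u) → u) ∨ (v → ¬u) = 1 ∨ 0 = 1
No assignment yields a value below 1, so this is the minimum.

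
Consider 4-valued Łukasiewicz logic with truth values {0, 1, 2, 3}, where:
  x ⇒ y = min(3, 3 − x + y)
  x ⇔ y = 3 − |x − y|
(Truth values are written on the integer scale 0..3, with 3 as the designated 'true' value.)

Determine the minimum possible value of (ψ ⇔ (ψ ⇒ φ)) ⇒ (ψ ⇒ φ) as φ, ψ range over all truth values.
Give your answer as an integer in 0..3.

2

Take φ = 0, ψ = 2:
ψ ⇒ φ = 2 ⇒ 0 = 1
ψ ⇔ (ψ ⇒ φ) = 2 ⇔ 1 = 2
ψ ⇒ φ = 2 ⇒ 0 = 1
(ψ ⇔ (ψ ⇒ φ)) ⇒ (ψ ⇒ φ) = 2 ⇒ 1 = 2
No assignment yields a value below 2, so this is the minimum.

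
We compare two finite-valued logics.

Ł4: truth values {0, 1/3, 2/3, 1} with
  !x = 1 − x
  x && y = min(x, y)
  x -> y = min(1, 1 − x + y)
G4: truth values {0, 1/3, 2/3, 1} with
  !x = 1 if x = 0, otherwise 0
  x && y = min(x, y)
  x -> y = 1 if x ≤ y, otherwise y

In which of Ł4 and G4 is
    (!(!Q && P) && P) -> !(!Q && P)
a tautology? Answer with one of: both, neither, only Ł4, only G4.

In Ł4: every assignment gives 1 — tautology.
In G4: every assignment gives 1 — tautology.

both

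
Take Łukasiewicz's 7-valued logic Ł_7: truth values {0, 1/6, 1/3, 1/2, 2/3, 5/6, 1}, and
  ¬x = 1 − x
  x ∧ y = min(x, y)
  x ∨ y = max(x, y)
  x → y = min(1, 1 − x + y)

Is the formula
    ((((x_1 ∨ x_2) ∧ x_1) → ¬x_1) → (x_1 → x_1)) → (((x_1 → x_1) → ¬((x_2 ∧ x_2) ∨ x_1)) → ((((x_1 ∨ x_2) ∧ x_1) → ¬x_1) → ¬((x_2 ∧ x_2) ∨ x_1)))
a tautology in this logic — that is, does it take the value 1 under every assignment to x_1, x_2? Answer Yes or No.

Yes

At x_1 = 1/2, x_2 = 5/6, for instance:
x_1 ∨ x_2 = 1/2 ∨ 5/6 = 5/6
(x_1 ∨ x_2) ∧ x_1 = 5/6 ∧ 1/2 = 1/2
¬x_1 = ¬1/2 = 1/2
((x_1 ∨ x_2) ∧ x_1) → ¬x_1 = 1/2 → 1/2 = 1
x_1 → x_1 = 1/2 → 1/2 = 1
(((x_1 ∨ x_2) ∧ x_1) → ¬x_1) → (x_1 → x_1) = 1 → 1 = 1
x_2 ∧ x_2 = 5/6 ∧ 5/6 = 5/6
(x_2 ∧ x_2) ∨ x_1 = 5/6 ∨ 1/2 = 5/6
¬((x_2 ∧ x_2) ∨ x_1) = ¬5/6 = 1/6
(x_1 → x_1) → ¬((x_2 ∧ x_2) ∨ x_1) = 1 → 1/6 = 1/6
(((x_1 ∨ x_2) ∧ x_1) → ¬x_1) → ¬((x_2 ∧ x_2) ∨ x_1) = 1 → 1/6 = 1/6
((x_1 → x_1) → ¬((x_2 ∧ x_2) ∨ x_1)) → ((((x_1 ∨ x_2) ∧ x_1) → ¬x_1) → ¬((x_2 ∧ x_2) ∨ x_1)) = 1/6 → 1/6 = 1
((((x_1 ∨ x_2) ∧ x_1) → ¬x_1) → (x_1 → x_1)) → (((x_1 → x_1) → ¬((x_2 ∧ x_2) ∨ x_1)) → ((((x_1 ∨ x_2) ∧ x_1) → ¬x_1) → ¬((x_2 ∧ x_2) ∨ x_1))) = 1 → 1 = 1
and checking the remaining 48 assignments likewise gives ≥ 1 in every case.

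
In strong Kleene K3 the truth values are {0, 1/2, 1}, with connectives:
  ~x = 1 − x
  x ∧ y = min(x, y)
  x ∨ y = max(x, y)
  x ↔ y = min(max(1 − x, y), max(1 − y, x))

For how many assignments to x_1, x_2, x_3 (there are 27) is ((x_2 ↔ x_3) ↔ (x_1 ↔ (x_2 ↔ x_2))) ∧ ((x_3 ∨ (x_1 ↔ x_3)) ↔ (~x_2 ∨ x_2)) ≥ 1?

3

value 1: 3 assignments (counts)
value 1/2: 19 assignments
value 0: 5 assignments
So 3 of the 27 assignments meet the threshold.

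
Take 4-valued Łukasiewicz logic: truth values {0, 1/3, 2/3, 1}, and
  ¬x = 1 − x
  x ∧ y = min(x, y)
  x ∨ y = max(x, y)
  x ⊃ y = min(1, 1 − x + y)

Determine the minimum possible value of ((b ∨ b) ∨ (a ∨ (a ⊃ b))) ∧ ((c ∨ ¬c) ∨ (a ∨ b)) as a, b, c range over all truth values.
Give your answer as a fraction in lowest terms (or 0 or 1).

Take a = 0, b = 0, c = 1/3:
b ∨ b = 0 ∨ 0 = 0
a ⊃ b = 0 ⊃ 0 = 1
a ∨ (a ⊃ b) = 0 ∨ 1 = 1
(b ∨ b) ∨ (a ∨ (a ⊃ b)) = 0 ∨ 1 = 1
¬c = ¬1/3 = 2/3
c ∨ ¬c = 1/3 ∨ 2/3 = 2/3
a ∨ b = 0 ∨ 0 = 0
(c ∨ ¬c) ∨ (a ∨ b) = 2/3 ∨ 0 = 2/3
((b ∨ b) ∨ (a ∨ (a ⊃ b))) ∧ ((c ∨ ¬c) ∨ (a ∨ b)) = 1 ∧ 2/3 = 2/3
No assignment yields a value below 2/3, so this is the minimum.

2/3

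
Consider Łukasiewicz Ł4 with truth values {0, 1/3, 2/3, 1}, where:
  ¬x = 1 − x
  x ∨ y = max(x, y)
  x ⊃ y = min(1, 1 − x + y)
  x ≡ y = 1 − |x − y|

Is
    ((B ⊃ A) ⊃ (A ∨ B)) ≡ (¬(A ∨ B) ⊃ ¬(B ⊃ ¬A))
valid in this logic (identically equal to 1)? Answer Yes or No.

Counterexample: take A = 0, B = 1/3.
B ⊃ A = 1/3 ⊃ 0 = 2/3
A ∨ B = 0 ∨ 1/3 = 1/3
(B ⊃ A) ⊃ (A ∨ B) = 2/3 ⊃ 1/3 = 2/3
A ∨ B = 0 ∨ 1/3 = 1/3
¬(A ∨ B) = ¬1/3 = 2/3
¬A = ¬0 = 1
B ⊃ ¬A = 1/3 ⊃ 1 = 1
¬(B ⊃ ¬A) = ¬1 = 0
¬(A ∨ B) ⊃ ¬(B ⊃ ¬A) = 2/3 ⊃ 0 = 1/3
((B ⊃ A) ⊃ (A ∨ B)) ≡ (¬(A ∨ B) ⊃ ¬(B ⊃ ¬A)) = 2/3 ≡ 1/3 = 2/3
This gives 2/3 ≠ 1.

No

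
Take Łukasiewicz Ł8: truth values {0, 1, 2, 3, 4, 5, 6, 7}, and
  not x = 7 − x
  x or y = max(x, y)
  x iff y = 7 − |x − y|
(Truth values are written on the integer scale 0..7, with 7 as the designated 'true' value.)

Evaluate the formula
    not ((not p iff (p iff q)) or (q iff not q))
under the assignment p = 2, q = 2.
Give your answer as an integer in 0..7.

2

not p = not 2 = 5
p iff q = 2 iff 2 = 7
not p iff (p iff q) = 5 iff 7 = 5
not q = not 2 = 5
q iff not q = 2 iff 5 = 4
(not p iff (p iff q)) or (q iff not q) = 5 or 4 = 5
not ((not p iff (p iff q)) or (q iff not q)) = not 5 = 2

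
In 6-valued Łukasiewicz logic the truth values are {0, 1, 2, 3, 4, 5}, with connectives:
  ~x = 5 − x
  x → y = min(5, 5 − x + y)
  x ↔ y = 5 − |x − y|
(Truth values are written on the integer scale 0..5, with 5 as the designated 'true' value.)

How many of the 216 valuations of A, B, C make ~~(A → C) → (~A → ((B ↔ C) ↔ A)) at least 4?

171

value 5: 155 assignments (counts)
value 4: 16 assignments (counts)
value 3: 16 assignments
value 2: 13 assignments
value 1: 10 assignments
value 0: 6 assignments
So 171 of the 216 assignments meet the threshold.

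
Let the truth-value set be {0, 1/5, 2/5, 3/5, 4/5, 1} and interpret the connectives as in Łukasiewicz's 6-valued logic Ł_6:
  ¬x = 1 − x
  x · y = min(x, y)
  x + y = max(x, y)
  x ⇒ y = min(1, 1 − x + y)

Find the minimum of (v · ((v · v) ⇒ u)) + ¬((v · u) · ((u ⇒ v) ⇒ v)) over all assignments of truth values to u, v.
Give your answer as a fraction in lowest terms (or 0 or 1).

Take u = 2/5, v = 2/5:
v · v = 2/5 · 2/5 = 2/5
(v · v) ⇒ u = 2/5 ⇒ 2/5 = 1
v · ((v · v) ⇒ u) = 2/5 · 1 = 2/5
v · u = 2/5 · 2/5 = 2/5
u ⇒ v = 2/5 ⇒ 2/5 = 1
(u ⇒ v) ⇒ v = 1 ⇒ 2/5 = 2/5
(v · u) · ((u ⇒ v) ⇒ v) = 2/5 · 2/5 = 2/5
¬((v · u) · ((u ⇒ v) ⇒ v)) = ¬2/5 = 3/5
(v · ((v · v) ⇒ u)) + ¬((v · u) · ((u ⇒ v) ⇒ v)) = 2/5 + 3/5 = 3/5
No assignment yields a value below 3/5, so this is the minimum.

3/5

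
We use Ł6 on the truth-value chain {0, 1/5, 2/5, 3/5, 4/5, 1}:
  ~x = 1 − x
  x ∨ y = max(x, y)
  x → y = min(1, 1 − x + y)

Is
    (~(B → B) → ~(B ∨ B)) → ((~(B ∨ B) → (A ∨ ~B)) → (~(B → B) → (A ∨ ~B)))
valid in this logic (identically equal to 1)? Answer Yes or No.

At A = 1/5, B = 2/5, for instance:
B → B = 2/5 → 2/5 = 1
~(B → B) = ~1 = 0
B ∨ B = 2/5 ∨ 2/5 = 2/5
~(B ∨ B) = ~2/5 = 3/5
~(B → B) → ~(B ∨ B) = 0 → 3/5 = 1
~B = ~2/5 = 3/5
A ∨ ~B = 1/5 ∨ 3/5 = 3/5
~(B ∨ B) → (A ∨ ~B) = 3/5 → 3/5 = 1
~(B → B) → (A ∨ ~B) = 0 → 3/5 = 1
(~(B ∨ B) → (A ∨ ~B)) → (~(B → B) → (A ∨ ~B)) = 1 → 1 = 1
(~(B → B) → ~(B ∨ B)) → ((~(B ∨ B) → (A ∨ ~B)) → (~(B → B) → (A ∨ ~B))) = 1 → 1 = 1
and checking the remaining 35 assignments likewise gives ≥ 1 in every case.

Yes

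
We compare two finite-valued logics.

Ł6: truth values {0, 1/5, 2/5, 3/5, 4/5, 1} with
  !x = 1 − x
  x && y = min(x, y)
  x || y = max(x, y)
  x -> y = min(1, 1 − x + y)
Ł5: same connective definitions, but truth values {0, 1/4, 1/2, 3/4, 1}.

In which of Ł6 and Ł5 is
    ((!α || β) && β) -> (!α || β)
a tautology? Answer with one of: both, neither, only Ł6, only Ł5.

In Ł6: every assignment gives 1 — tautology.
In Ł5: every assignment gives 1 — tautology.

both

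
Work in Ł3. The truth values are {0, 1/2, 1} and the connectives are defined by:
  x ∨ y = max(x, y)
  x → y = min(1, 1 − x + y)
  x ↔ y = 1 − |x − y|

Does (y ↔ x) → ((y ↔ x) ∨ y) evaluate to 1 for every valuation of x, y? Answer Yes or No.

Yes

x = 0, y = 0 ↦ 1
x = 0, y = 1/2 ↦ 1
x = 0, y = 1 ↦ 1
x = 1/2, y = 0 ↦ 1
x = 1/2, y = 1/2 ↦ 1
x = 1/2, y = 1 ↦ 1
x = 1, y = 0 ↦ 1
x = 1, y = 1/2 ↦ 1
x = 1, y = 1 ↦ 1
Every assignment gives a value ≥ 1.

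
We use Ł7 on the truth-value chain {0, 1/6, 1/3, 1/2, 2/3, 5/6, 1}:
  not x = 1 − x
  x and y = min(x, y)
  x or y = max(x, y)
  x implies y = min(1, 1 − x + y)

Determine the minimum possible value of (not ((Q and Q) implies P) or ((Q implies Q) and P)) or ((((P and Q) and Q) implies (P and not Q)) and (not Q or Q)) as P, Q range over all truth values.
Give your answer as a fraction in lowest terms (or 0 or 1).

Take P = 0, Q = 1/2:
Q and Q = 1/2 and 1/2 = 1/2
(Q and Q) implies P = 1/2 implies 0 = 1/2
not ((Q and Q) implies P) = not 1/2 = 1/2
Q implies Q = 1/2 implies 1/2 = 1
(Q implies Q) and P = 1 and 0 = 0
not ((Q and Q) implies P) or ((Q implies Q) and P) = 1/2 or 0 = 1/2
P and Q = 0 and 1/2 = 0
(P and Q) and Q = 0 and 1/2 = 0
not Q = not 1/2 = 1/2
P and not Q = 0 and 1/2 = 0
((P and Q) and Q) implies (P and not Q) = 0 implies 0 = 1
not Q = not 1/2 = 1/2
not Q or Q = 1/2 or 1/2 = 1/2
(((P and Q) and Q) implies (P and not Q)) and (not Q or Q) = 1 and 1/2 = 1/2
(not ((Q and Q) implies P) or ((Q implies Q) and P)) or ((((P and Q) and Q) implies (P and not Q)) and (not Q or Q)) = 1/2 or 1/2 = 1/2
No assignment yields a value below 1/2, so this is the minimum.

1/2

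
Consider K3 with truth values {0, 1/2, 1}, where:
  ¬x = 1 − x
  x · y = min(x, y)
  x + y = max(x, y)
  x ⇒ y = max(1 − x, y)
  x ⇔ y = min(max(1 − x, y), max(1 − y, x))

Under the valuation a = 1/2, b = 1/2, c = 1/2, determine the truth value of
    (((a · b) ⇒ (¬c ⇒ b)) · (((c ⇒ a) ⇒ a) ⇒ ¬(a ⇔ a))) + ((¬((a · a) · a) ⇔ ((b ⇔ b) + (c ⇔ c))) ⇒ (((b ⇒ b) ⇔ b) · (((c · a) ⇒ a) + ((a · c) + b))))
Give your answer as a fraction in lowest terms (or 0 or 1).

1/2

a · b = 1/2 · 1/2 = 1/2
¬c = ¬1/2 = 1/2
¬c ⇒ b = 1/2 ⇒ 1/2 = 1/2
(a · b) ⇒ (¬c ⇒ b) = 1/2 ⇒ 1/2 = 1/2
c ⇒ a = 1/2 ⇒ 1/2 = 1/2
(c ⇒ a) ⇒ a = 1/2 ⇒ 1/2 = 1/2
a ⇔ a = 1/2 ⇔ 1/2 = 1/2
¬(a ⇔ a) = ¬1/2 = 1/2
((c ⇒ a) ⇒ a) ⇒ ¬(a ⇔ a) = 1/2 ⇒ 1/2 = 1/2
((a · b) ⇒ (¬c ⇒ b)) · (((c ⇒ a) ⇒ a) ⇒ ¬(a ⇔ a)) = 1/2 · 1/2 = 1/2
a · a = 1/2 · 1/2 = 1/2
(a · a) · a = 1/2 · 1/2 = 1/2
¬((a · a) · a) = ¬1/2 = 1/2
b ⇔ b = 1/2 ⇔ 1/2 = 1/2
c ⇔ c = 1/2 ⇔ 1/2 = 1/2
(b ⇔ b) + (c ⇔ c) = 1/2 + 1/2 = 1/2
¬((a · a) · a) ⇔ ((b ⇔ b) + (c ⇔ c)) = 1/2 ⇔ 1/2 = 1/2
b ⇒ b = 1/2 ⇒ 1/2 = 1/2
(b ⇒ b) ⇔ b = 1/2 ⇔ 1/2 = 1/2
c · a = 1/2 · 1/2 = 1/2
(c · a) ⇒ a = 1/2 ⇒ 1/2 = 1/2
a · c = 1/2 · 1/2 = 1/2
(a · c) + b = 1/2 + 1/2 = 1/2
((c · a) ⇒ a) + ((a · c) + b) = 1/2 + 1/2 = 1/2
((b ⇒ b) ⇔ b) · (((c · a) ⇒ a) + ((a · c) + b)) = 1/2 · 1/2 = 1/2
(¬((a · a) · a) ⇔ ((b ⇔ b) + (c ⇔ c))) ⇒ (((b ⇒ b) ⇔ b) · (((c · a) ⇒ a) + ((a · c) + b))) = 1/2 ⇒ 1/2 = 1/2
(((a · b) ⇒ (¬c ⇒ b)) · (((c ⇒ a) ⇒ a) ⇒ ¬(a ⇔ a))) + ((¬((a · a) · a) ⇔ ((b ⇔ b) + (c ⇔ c))) ⇒ (((b ⇒ b) ⇔ b) · (((c · a) ⇒ a) + ((a · c) + b)))) = 1/2 + 1/2 = 1/2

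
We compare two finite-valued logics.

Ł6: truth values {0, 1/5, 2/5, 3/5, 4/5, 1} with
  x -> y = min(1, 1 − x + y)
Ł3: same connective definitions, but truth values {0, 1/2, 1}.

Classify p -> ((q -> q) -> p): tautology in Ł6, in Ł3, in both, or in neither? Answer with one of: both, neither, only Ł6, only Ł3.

In Ł6: every assignment gives 1 — tautology.
In Ł3: every assignment gives 1 — tautology.

both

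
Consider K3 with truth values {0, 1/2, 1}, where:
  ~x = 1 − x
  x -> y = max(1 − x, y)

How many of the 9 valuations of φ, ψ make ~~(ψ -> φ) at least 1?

5

φ = 0, ψ = 0 ↦ 1  ≥
φ = 0, ψ = 1/2 ↦ 1/2  <
φ = 0, ψ = 1 ↦ 0  <
φ = 1/2, ψ = 0 ↦ 1  ≥
φ = 1/2, ψ = 1/2 ↦ 1/2  <
φ = 1/2, ψ = 1 ↦ 1/2  <
φ = 1, ψ = 0 ↦ 1  ≥
φ = 1, ψ = 1/2 ↦ 1  ≥
φ = 1, ψ = 1 ↦ 1  ≥
So 5 of the 9 assignments meet the threshold.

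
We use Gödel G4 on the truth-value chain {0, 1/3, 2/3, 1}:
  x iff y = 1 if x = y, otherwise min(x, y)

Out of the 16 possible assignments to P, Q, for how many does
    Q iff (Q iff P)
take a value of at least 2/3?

P = 0, Q = 0 ↦ 0  <
P = 0, Q = 1/3 ↦ 0  <
P = 0, Q = 2/3 ↦ 0  <
P = 0, Q = 1 ↦ 0  <
P = 1/3, Q = 0 ↦ 1  ≥
P = 1/3, Q = 1/3 ↦ 1/3  <
P = 1/3, Q = 2/3 ↦ 1/3  <
P = 1/3, Q = 1 ↦ 1/3  <
P = 2/3, Q = 0 ↦ 1  ≥
P = 2/3, Q = 1/3 ↦ 1  ≥
P = 2/3, Q = 2/3 ↦ 2/3  ≥
P = 2/3, Q = 1 ↦ 2/3  ≥
P = 1, Q = 0 ↦ 1  ≥
P = 1, Q = 1/3 ↦ 1  ≥
P = 1, Q = 2/3 ↦ 1  ≥
P = 1, Q = 1 ↦ 1  ≥
So 9 of the 16 assignments meet the threshold.

9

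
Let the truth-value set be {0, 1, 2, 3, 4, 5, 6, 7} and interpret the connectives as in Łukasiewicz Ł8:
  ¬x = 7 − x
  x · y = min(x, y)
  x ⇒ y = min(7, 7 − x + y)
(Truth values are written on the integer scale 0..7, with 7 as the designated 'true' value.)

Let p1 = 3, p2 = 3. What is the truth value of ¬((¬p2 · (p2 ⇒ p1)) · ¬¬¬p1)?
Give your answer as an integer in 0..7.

¬p2 = ¬3 = 4
p2 ⇒ p1 = 3 ⇒ 3 = 7
¬p2 · (p2 ⇒ p1) = 4 · 7 = 4
¬p1 = ¬3 = 4
¬¬p1 = ¬4 = 3
¬¬¬p1 = ¬3 = 4
(¬p2 · (p2 ⇒ p1)) · ¬¬¬p1 = 4 · 4 = 4
¬((¬p2 · (p2 ⇒ p1)) · ¬¬¬p1) = ¬4 = 3

3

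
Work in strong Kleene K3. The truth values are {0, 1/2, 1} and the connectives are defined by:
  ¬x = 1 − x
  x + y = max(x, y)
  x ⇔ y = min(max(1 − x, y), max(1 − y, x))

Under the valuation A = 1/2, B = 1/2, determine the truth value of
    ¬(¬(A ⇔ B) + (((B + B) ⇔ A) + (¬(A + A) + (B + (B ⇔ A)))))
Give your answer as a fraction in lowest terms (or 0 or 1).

1/2

A ⇔ B = 1/2 ⇔ 1/2 = 1/2
¬(A ⇔ B) = ¬1/2 = 1/2
B + B = 1/2 + 1/2 = 1/2
(B + B) ⇔ A = 1/2 ⇔ 1/2 = 1/2
A + A = 1/2 + 1/2 = 1/2
¬(A + A) = ¬1/2 = 1/2
B ⇔ A = 1/2 ⇔ 1/2 = 1/2
B + (B ⇔ A) = 1/2 + 1/2 = 1/2
¬(A + A) + (B + (B ⇔ A)) = 1/2 + 1/2 = 1/2
((B + B) ⇔ A) + (¬(A + A) + (B + (B ⇔ A))) = 1/2 + 1/2 = 1/2
¬(A ⇔ B) + (((B + B) ⇔ A) + (¬(A + A) + (B + (B ⇔ A)))) = 1/2 + 1/2 = 1/2
¬(¬(A ⇔ B) + (((B + B) ⇔ A) + (¬(A + A) + (B + (B ⇔ A))))) = ¬1/2 = 1/2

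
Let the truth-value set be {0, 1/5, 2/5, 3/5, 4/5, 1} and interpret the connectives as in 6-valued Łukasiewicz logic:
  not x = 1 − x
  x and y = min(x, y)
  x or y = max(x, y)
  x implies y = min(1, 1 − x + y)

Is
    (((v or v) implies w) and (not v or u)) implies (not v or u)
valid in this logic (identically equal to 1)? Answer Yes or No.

At u = 1, v = 1/5, w = 1, for instance:
v or v = 1/5 or 1/5 = 1/5
(v or v) implies w = 1/5 implies 1 = 1
not v = not 1/5 = 4/5
not v or u = 4/5 or 1 = 1
((v or v) implies w) and (not v or u) = 1 and 1 = 1
(((v or v) implies w) and (not v or u)) implies (not v or u) = 1 implies 1 = 1
and checking the remaining 215 assignments likewise gives ≥ 1 in every case.

Yes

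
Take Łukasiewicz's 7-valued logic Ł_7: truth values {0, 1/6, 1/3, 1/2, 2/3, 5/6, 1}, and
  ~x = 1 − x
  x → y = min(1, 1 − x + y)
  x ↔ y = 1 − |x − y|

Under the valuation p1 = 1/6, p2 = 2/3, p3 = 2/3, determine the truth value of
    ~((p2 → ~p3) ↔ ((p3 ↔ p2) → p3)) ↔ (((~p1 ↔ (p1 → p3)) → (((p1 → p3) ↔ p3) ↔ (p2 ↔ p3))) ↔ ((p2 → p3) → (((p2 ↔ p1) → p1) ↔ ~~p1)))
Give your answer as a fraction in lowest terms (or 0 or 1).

~p3 = ~2/3 = 1/3
p2 → ~p3 = 2/3 → 1/3 = 2/3
p3 ↔ p2 = 2/3 ↔ 2/3 = 1
(p3 ↔ p2) → p3 = 1 → 2/3 = 2/3
(p2 → ~p3) ↔ ((p3 ↔ p2) → p3) = 2/3 ↔ 2/3 = 1
~((p2 → ~p3) ↔ ((p3 ↔ p2) → p3)) = ~1 = 0
~p1 = ~1/6 = 5/6
p1 → p3 = 1/6 → 2/3 = 1
~p1 ↔ (p1 → p3) = 5/6 ↔ 1 = 5/6
p1 → p3 = 1/6 → 2/3 = 1
(p1 → p3) ↔ p3 = 1 ↔ 2/3 = 2/3
p2 ↔ p3 = 2/3 ↔ 2/3 = 1
((p1 → p3) ↔ p3) ↔ (p2 ↔ p3) = 2/3 ↔ 1 = 2/3
(~p1 ↔ (p1 → p3)) → (((p1 → p3) ↔ p3) ↔ (p2 ↔ p3)) = 5/6 → 2/3 = 5/6
p2 → p3 = 2/3 → 2/3 = 1
p2 ↔ p1 = 2/3 ↔ 1/6 = 1/2
(p2 ↔ p1) → p1 = 1/2 → 1/6 = 2/3
~p1 = ~1/6 = 5/6
~~p1 = ~5/6 = 1/6
((p2 ↔ p1) → p1) ↔ ~~p1 = 2/3 ↔ 1/6 = 1/2
(p2 → p3) → (((p2 ↔ p1) → p1) ↔ ~~p1) = 1 → 1/2 = 1/2
((~p1 ↔ (p1 → p3)) → (((p1 → p3) ↔ p3) ↔ (p2 ↔ p3))) ↔ ((p2 → p3) → (((p2 ↔ p1) → p1) ↔ ~~p1)) = 5/6 ↔ 1/2 = 2/3
~((p2 → ~p3) ↔ ((p3 ↔ p2) → p3)) ↔ (((~p1 ↔ (p1 → p3)) → (((p1 → p3) ↔ p3) ↔ (p2 ↔ p3))) ↔ ((p2 → p3) → (((p2 ↔ p1) → p1) ↔ ~~p1))) = 0 ↔ 2/3 = 1/3

1/3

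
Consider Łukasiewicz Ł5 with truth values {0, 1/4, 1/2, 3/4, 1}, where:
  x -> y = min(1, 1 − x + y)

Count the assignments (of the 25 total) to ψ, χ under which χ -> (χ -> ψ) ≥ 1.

19

value 1: 19 assignments (counts)
value 3/4: 2 assignments
value 1/2: 2 assignments
value 1/4: 1 assignment
value 0: 1 assignment
So 19 of the 25 assignments meet the threshold.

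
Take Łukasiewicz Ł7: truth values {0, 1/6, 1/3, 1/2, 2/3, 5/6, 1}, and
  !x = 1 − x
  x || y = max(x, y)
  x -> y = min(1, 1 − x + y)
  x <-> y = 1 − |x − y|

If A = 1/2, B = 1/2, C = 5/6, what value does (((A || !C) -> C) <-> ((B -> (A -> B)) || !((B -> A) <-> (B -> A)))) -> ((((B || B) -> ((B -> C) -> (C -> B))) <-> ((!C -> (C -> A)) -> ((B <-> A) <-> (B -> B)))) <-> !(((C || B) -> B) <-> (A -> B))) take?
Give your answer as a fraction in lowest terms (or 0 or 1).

!C = !5/6 = 1/6
A || !C = 1/2 || 1/6 = 1/2
(A || !C) -> C = 1/2 -> 5/6 = 1
A -> B = 1/2 -> 1/2 = 1
B -> (A -> B) = 1/2 -> 1 = 1
B -> A = 1/2 -> 1/2 = 1
B -> A = 1/2 -> 1/2 = 1
(B -> A) <-> (B -> A) = 1 <-> 1 = 1
!((B -> A) <-> (B -> A)) = !1 = 0
(B -> (A -> B)) || !((B -> A) <-> (B -> A)) = 1 || 0 = 1
((A || !C) -> C) <-> ((B -> (A -> B)) || !((B -> A) <-> (B -> A))) = 1 <-> 1 = 1
B || B = 1/2 || 1/2 = 1/2
B -> C = 1/2 -> 5/6 = 1
C -> B = 5/6 -> 1/2 = 2/3
(B -> C) -> (C -> B) = 1 -> 2/3 = 2/3
(B || B) -> ((B -> C) -> (C -> B)) = 1/2 -> 2/3 = 1
!C = !5/6 = 1/6
C -> A = 5/6 -> 1/2 = 2/3
!C -> (C -> A) = 1/6 -> 2/3 = 1
B <-> A = 1/2 <-> 1/2 = 1
B -> B = 1/2 -> 1/2 = 1
(B <-> A) <-> (B -> B) = 1 <-> 1 = 1
(!C -> (C -> A)) -> ((B <-> A) <-> (B -> B)) = 1 -> 1 = 1
((B || B) -> ((B -> C) -> (C -> B))) <-> ((!C -> (C -> A)) -> ((B <-> A) <-> (B -> B))) = 1 <-> 1 = 1
C || B = 5/6 || 1/2 = 5/6
(C || B) -> B = 5/6 -> 1/2 = 2/3
A -> B = 1/2 -> 1/2 = 1
((C || B) -> B) <-> (A -> B) = 2/3 <-> 1 = 2/3
!(((C || B) -> B) <-> (A -> B)) = !2/3 = 1/3
(((B || B) -> ((B -> C) -> (C -> B))) <-> ((!C -> (C -> A)) -> ((B <-> A) <-> (B -> B)))) <-> !(((C || B) -> B) <-> (A -> B)) = 1 <-> 1/3 = 1/3
(((A || !C) -> C) <-> ((B -> (A -> B)) || !((B -> A) <-> (B -> A)))) -> ((((B || B) -> ((B -> C) -> (C -> B))) <-> ((!C -> (C -> A)) -> ((B <-> A) <-> (B -> B)))) <-> !(((C || B) -> B) <-> (A -> B))) = 1 -> 1/3 = 1/3

1/3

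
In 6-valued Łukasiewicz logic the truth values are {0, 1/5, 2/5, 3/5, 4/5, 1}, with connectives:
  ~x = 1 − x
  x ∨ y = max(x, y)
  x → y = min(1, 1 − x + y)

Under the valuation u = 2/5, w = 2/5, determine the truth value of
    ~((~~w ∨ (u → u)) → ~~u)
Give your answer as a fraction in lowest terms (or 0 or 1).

~w = ~2/5 = 3/5
~~w = ~3/5 = 2/5
u → u = 2/5 → 2/5 = 1
~~w ∨ (u → u) = 2/5 ∨ 1 = 1
~u = ~2/5 = 3/5
~~u = ~3/5 = 2/5
(~~w ∨ (u → u)) → ~~u = 1 → 2/5 = 2/5
~((~~w ∨ (u → u)) → ~~u) = ~2/5 = 3/5

3/5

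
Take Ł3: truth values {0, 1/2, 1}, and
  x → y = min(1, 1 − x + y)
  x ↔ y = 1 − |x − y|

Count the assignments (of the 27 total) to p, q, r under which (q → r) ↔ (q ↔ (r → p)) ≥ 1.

value 1: 8 assignments (counts)
value 1/2: 9 assignments
value 0: 10 assignments
So 8 of the 27 assignments meet the threshold.

8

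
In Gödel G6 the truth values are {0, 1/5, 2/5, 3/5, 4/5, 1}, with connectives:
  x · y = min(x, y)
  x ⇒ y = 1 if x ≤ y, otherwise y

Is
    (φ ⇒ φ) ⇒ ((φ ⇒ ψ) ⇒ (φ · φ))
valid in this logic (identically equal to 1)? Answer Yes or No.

Counterexample: take φ = 0, ψ = 0.
φ ⇒ φ = 0 ⇒ 0 = 1
φ ⇒ ψ = 0 ⇒ 0 = 1
φ · φ = 0 · 0 = 0
(φ ⇒ ψ) ⇒ (φ · φ) = 1 ⇒ 0 = 0
(φ ⇒ φ) ⇒ ((φ ⇒ ψ) ⇒ (φ · φ)) = 1 ⇒ 0 = 0
This gives 0 ≠ 1.

No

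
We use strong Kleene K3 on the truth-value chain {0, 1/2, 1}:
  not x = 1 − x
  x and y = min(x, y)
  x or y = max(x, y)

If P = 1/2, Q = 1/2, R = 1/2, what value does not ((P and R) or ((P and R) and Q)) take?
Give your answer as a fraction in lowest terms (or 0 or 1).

P and R = 1/2 and 1/2 = 1/2
P and R = 1/2 and 1/2 = 1/2
(P and R) and Q = 1/2 and 1/2 = 1/2
(P and R) or ((P and R) and Q) = 1/2 or 1/2 = 1/2
not ((P and R) or ((P and R) and Q)) = not 1/2 = 1/2

1/2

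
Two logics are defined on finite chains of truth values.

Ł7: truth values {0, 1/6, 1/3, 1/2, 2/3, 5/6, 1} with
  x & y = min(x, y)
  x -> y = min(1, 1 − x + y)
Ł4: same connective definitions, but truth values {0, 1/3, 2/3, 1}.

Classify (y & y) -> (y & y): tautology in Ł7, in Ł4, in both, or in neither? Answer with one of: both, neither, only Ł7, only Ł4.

In Ł7: every assignment gives 1 — tautology.
In Ł4: every assignment gives 1 — tautology.

both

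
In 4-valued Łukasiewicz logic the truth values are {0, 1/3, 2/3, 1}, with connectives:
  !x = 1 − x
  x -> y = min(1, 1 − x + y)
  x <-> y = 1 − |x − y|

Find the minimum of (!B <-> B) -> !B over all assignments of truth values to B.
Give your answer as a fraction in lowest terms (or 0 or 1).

2/3

Take B = 2/3:
!B = !2/3 = 1/3
!B <-> B = 1/3 <-> 2/3 = 2/3
!B = !2/3 = 1/3
(!B <-> B) -> !B = 2/3 -> 1/3 = 2/3
No assignment yields a value below 2/3, so this is the minimum.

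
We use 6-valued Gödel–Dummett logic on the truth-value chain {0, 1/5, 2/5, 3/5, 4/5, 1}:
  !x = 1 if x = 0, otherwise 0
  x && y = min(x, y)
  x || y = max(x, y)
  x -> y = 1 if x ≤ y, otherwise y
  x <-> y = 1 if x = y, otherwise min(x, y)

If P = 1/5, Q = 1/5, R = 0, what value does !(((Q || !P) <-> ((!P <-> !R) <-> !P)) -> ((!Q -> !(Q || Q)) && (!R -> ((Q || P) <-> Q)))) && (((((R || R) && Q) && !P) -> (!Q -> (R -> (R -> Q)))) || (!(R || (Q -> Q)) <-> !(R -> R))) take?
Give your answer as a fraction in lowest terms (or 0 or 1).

!P = !1/5 = 0
Q || !P = 1/5 || 0 = 1/5
!P = !1/5 = 0
!R = !0 = 1
!P <-> !R = 0 <-> 1 = 0
!P = !1/5 = 0
(!P <-> !R) <-> !P = 0 <-> 0 = 1
(Q || !P) <-> ((!P <-> !R) <-> !P) = 1/5 <-> 1 = 1/5
!Q = !1/5 = 0
Q || Q = 1/5 || 1/5 = 1/5
!(Q || Q) = !1/5 = 0
!Q -> !(Q || Q) = 0 -> 0 = 1
!R = !0 = 1
Q || P = 1/5 || 1/5 = 1/5
(Q || P) <-> Q = 1/5 <-> 1/5 = 1
!R -> ((Q || P) <-> Q) = 1 -> 1 = 1
(!Q -> !(Q || Q)) && (!R -> ((Q || P) <-> Q)) = 1 && 1 = 1
((Q || !P) <-> ((!P <-> !R) <-> !P)) -> ((!Q -> !(Q || Q)) && (!R -> ((Q || P) <-> Q))) = 1/5 -> 1 = 1
!(((Q || !P) <-> ((!P <-> !R) <-> !P)) -> ((!Q -> !(Q || Q)) && (!R -> ((Q || P) <-> Q)))) = !1 = 0
R || R = 0 || 0 = 0
(R || R) && Q = 0 && 1/5 = 0
!P = !1/5 = 0
((R || R) && Q) && !P = 0 && 0 = 0
!Q = !1/5 = 0
R -> Q = 0 -> 1/5 = 1
R -> (R -> Q) = 0 -> 1 = 1
!Q -> (R -> (R -> Q)) = 0 -> 1 = 1
(((R || R) && Q) && !P) -> (!Q -> (R -> (R -> Q))) = 0 -> 1 = 1
Q -> Q = 1/5 -> 1/5 = 1
R || (Q -> Q) = 0 || 1 = 1
!(R || (Q -> Q)) = !1 = 0
R -> R = 0 -> 0 = 1
!(R -> R) = !1 = 0
!(R || (Q -> Q)) <-> !(R -> R) = 0 <-> 0 = 1
((((R || R) && Q) && !P) -> (!Q -> (R -> (R -> Q)))) || (!(R || (Q -> Q)) <-> !(R -> R)) = 1 || 1 = 1
!(((Q || !P) <-> ((!P <-> !R) <-> !P)) -> ((!Q -> !(Q || Q)) && (!R -> ((Q || P) <-> Q)))) && (((((R || R) && Q) && !P) -> (!Q -> (R -> (R -> Q)))) || (!(R || (Q -> Q)) <-> !(R -> R))) = 0 && 1 = 0

0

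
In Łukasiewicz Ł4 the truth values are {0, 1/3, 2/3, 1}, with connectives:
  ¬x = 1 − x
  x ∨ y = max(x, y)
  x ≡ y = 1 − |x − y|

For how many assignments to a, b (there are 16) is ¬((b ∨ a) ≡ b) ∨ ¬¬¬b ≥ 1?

4

a = 0, b = 0 ↦ 1  ≥
a = 0, b = 1/3 ↦ 2/3  <
a = 0, b = 2/3 ↦ 1/3  <
a = 0, b = 1 ↦ 0  <
a = 1/3, b = 0 ↦ 1  ≥
a = 1/3, b = 1/3 ↦ 2/3  <
a = 1/3, b = 2/3 ↦ 1/3  <
a = 1/3, b = 1 ↦ 0  <
a = 2/3, b = 0 ↦ 1  ≥
a = 2/3, b = 1/3 ↦ 2/3  <
a = 2/3, b = 2/3 ↦ 1/3  <
a = 2/3, b = 1 ↦ 0  <
a = 1, b = 0 ↦ 1  ≥
a = 1, b = 1/3 ↦ 2/3  <
a = 1, b = 2/3 ↦ 1/3  <
a = 1, b = 1 ↦ 0  <
So 4 of the 16 assignments meet the threshold.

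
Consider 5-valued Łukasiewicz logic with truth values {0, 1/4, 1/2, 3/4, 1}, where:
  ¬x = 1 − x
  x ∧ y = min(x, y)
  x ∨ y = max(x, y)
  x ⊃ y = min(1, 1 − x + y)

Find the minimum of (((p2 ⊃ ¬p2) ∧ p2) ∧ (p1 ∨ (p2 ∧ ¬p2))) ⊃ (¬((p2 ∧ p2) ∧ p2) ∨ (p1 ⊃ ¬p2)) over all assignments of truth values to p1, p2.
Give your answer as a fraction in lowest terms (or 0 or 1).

3/4

Take p1 = 1, p2 = 3/4:
¬p2 = ¬3/4 = 1/4
p2 ⊃ ¬p2 = 3/4 ⊃ 1/4 = 1/2
(p2 ⊃ ¬p2) ∧ p2 = 1/2 ∧ 3/4 = 1/2
¬p2 = ¬3/4 = 1/4
p2 ∧ ¬p2 = 3/4 ∧ 1/4 = 1/4
p1 ∨ (p2 ∧ ¬p2) = 1 ∨ 1/4 = 1
((p2 ⊃ ¬p2) ∧ p2) ∧ (p1 ∨ (p2 ∧ ¬p2)) = 1/2 ∧ 1 = 1/2
p2 ∧ p2 = 3/4 ∧ 3/4 = 3/4
(p2 ∧ p2) ∧ p2 = 3/4 ∧ 3/4 = 3/4
¬((p2 ∧ p2) ∧ p2) = ¬3/4 = 1/4
¬p2 = ¬3/4 = 1/4
p1 ⊃ ¬p2 = 1 ⊃ 1/4 = 1/4
¬((p2 ∧ p2) ∧ p2) ∨ (p1 ⊃ ¬p2) = 1/4 ∨ 1/4 = 1/4
(((p2 ⊃ ¬p2) ∧ p2) ∧ (p1 ∨ (p2 ∧ ¬p2))) ⊃ (¬((p2 ∧ p2) ∧ p2) ∨ (p1 ⊃ ¬p2)) = 1/2 ⊃ 1/4 = 3/4
No assignment yields a value below 3/4, so this is the minimum.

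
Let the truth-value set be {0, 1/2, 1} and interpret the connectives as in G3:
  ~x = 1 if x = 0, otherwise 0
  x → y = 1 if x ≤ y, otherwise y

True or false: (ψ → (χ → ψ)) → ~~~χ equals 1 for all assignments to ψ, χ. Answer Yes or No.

No

Counterexample: take ψ = 0, χ = 1/2.
χ → ψ = 1/2 → 0 = 0
ψ → (χ → ψ) = 0 → 0 = 1
~χ = ~1/2 = 0
~~χ = ~0 = 1
~~~χ = ~1 = 0
(ψ → (χ → ψ)) → ~~~χ = 1 → 0 = 0
This gives 0 ≠ 1.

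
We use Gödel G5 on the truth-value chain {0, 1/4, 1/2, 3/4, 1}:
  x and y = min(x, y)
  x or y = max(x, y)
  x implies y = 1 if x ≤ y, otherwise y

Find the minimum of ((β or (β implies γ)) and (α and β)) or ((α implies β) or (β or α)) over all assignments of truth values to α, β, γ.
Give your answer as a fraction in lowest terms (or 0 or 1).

Take α = 1/4, β = 0, γ = 0:
β implies γ = 0 implies 0 = 1
β or (β implies γ) = 0 or 1 = 1
α and β = 1/4 and 0 = 0
(β or (β implies γ)) and (α and β) = 1 and 0 = 0
α implies β = 1/4 implies 0 = 0
β or α = 0 or 1/4 = 1/4
(α implies β) or (β or α) = 0 or 1/4 = 1/4
((β or (β implies γ)) and (α and β)) or ((α implies β) or (β or α)) = 0 or 1/4 = 1/4
No assignment yields a value below 1/4, so this is the minimum.

1/4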